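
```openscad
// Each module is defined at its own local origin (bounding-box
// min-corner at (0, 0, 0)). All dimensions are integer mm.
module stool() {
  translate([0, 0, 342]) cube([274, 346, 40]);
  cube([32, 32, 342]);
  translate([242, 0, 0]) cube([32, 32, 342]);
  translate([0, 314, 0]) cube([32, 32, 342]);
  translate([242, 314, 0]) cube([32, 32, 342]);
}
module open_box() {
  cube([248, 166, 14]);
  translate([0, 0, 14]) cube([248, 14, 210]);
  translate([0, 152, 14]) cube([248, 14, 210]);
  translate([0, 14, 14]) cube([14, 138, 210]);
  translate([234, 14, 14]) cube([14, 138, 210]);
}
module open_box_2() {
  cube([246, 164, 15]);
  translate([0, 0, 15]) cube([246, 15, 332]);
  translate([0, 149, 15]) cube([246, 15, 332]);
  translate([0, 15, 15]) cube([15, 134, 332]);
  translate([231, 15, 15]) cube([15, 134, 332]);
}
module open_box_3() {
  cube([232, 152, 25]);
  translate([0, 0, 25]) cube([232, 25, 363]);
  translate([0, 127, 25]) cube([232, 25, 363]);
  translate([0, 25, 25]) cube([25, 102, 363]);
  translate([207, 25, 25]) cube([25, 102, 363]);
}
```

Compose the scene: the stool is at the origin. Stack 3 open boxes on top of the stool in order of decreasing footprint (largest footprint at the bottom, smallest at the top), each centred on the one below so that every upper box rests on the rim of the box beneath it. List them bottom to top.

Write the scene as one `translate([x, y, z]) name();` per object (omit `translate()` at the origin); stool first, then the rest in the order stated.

stool();
translate([13, 90, 382]) open_box();
translate([14, 91, 606]) open_box_2();
translate([21, 97, 953]) open_box_3();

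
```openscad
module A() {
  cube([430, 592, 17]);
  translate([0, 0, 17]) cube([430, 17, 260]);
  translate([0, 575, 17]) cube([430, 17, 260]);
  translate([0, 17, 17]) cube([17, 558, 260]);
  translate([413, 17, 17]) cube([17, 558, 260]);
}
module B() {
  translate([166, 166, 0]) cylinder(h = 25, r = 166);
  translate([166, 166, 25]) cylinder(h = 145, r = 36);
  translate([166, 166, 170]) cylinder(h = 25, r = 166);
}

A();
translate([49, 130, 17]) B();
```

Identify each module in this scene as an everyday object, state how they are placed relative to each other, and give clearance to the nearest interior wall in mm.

Clearances: x = 32, y = 113; minimum 32 mm.

A is an open box. B is a spool. The spool sits inside the open box, centred. The clearance to the nearest interior wall is 32 mm.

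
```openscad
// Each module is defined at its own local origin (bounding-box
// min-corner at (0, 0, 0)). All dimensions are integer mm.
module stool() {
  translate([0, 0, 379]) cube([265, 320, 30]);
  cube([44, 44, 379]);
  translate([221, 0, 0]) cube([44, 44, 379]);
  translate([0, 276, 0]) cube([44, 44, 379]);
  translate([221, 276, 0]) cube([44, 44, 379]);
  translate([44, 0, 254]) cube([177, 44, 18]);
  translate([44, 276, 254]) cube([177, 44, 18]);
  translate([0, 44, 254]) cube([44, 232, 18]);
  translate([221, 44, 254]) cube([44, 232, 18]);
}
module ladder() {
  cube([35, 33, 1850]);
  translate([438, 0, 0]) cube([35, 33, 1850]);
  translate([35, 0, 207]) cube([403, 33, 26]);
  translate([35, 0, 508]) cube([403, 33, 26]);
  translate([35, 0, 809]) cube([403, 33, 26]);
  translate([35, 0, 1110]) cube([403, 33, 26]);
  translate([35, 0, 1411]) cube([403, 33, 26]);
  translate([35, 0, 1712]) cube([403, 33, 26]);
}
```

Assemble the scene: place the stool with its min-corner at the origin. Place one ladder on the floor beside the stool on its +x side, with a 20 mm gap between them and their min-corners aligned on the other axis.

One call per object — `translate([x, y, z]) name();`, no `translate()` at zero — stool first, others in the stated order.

stool();
translate([285, 0, 0]) ladder();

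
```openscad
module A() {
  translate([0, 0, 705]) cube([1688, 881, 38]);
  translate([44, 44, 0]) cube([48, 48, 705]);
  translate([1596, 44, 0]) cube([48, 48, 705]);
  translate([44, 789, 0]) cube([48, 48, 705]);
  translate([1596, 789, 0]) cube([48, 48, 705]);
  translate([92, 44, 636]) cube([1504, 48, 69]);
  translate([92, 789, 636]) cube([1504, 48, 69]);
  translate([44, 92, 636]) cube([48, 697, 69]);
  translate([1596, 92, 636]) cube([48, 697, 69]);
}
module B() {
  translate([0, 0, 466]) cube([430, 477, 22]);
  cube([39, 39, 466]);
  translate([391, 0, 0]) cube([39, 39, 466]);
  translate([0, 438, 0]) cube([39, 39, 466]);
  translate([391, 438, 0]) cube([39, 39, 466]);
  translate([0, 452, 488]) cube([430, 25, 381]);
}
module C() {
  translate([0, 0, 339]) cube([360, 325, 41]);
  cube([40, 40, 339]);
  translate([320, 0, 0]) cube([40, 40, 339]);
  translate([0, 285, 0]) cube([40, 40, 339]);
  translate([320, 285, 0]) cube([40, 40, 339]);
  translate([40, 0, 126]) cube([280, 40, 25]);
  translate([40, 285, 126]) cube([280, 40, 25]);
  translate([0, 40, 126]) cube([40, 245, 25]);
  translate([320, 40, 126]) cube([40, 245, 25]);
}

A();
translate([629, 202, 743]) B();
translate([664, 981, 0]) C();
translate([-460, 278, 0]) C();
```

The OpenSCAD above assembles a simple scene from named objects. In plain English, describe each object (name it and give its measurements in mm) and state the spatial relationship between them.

A is a table with a 1688×881 mm rectangular top, 38 mm thick, top surface at z = 743 mm, supported by four 48×48 mm square legs, each inset 44 mm from the nearest pair of top edges, running from the floor. Four apron rails, 48 mm thick and 69 mm tall, run between adjacent legs with their top edges flush with the underside of the top and their outer faces flush with the legs' outer faces.

B is a chair: 430×477 mm seat, 22 mm thick, top at z = 488 mm, on four 39 mm square corner legs flush with the seat edges. A 25 mm thick backrest slab spans the full seat width, extending 381 mm above the seat top, its back face flush with the seat's +y edge.

C is a four-legged stool. The seat is a 360×325×41 mm slab whose top surface is at z = 380 mm; four square legs, each 40×40 mm in cross-section, run from the floor (z = 0) to the underside of the seat, each flush with a corner of the seat. Four stretchers, 40 mm wide and 25 mm tall, connect adjacent legs with their undersides at z = 126 mm, each running between the inner faces of the legs it joins and aligned with the legs' outer faces on the other axis.

The chair is on top of the table, centred. Two stools sit around the table at the +y, −x sides.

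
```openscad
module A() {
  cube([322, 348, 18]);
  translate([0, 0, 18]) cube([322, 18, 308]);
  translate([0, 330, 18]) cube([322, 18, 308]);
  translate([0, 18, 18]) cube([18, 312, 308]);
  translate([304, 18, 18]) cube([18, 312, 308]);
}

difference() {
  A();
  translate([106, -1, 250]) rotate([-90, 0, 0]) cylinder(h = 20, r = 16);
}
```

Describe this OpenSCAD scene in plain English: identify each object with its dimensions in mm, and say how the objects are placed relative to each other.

A is an open-topped rectangular box: outside dimensions 322×348×326 mm, with a uniform wall and base thickness of 18 mm. The base is a full 322×348 slab on the floor; four walls sit on top of the base. The front and back walls (the −y and +y sides) span the full width; the two side walls fit between them.

The open box has a circular hole of radius 16 mm through its front wall, centred at (x = 106, z = 250).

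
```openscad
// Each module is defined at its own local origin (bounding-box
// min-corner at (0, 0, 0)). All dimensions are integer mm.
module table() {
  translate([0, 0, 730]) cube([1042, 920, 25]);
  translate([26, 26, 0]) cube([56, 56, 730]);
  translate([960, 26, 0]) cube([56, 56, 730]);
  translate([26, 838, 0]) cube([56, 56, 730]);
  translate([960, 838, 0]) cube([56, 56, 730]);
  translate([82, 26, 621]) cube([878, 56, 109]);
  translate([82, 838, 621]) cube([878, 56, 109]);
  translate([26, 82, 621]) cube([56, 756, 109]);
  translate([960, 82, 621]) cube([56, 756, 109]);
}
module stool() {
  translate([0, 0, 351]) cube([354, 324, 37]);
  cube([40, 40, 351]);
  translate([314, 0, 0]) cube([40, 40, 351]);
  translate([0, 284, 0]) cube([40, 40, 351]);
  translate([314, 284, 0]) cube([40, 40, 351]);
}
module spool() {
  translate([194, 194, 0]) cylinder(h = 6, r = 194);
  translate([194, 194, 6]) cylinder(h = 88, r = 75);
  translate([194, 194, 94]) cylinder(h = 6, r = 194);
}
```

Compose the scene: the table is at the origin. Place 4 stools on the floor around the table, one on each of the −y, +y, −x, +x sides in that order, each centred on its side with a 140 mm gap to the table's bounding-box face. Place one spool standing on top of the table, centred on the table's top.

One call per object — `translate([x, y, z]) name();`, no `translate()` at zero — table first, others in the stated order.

table();
translate([344, -464, 0]) stool();
translate([344, 1060, 0]) stool();
translate([-494, 298, 0]) stool();
translate([1182, 298, 0]) stool();
translate([327, 266, 755]) spool();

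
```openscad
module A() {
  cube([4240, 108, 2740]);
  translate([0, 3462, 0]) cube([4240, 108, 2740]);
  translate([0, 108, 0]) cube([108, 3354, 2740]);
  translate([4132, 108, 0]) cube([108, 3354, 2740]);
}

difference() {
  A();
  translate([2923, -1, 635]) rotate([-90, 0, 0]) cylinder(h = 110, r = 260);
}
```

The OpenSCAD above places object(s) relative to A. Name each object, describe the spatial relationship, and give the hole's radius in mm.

A is a house frame. The house frame has a circular hole through its front wall. The hole's radius is 260 mm.

The subtracted cylinder has r = 260 mm.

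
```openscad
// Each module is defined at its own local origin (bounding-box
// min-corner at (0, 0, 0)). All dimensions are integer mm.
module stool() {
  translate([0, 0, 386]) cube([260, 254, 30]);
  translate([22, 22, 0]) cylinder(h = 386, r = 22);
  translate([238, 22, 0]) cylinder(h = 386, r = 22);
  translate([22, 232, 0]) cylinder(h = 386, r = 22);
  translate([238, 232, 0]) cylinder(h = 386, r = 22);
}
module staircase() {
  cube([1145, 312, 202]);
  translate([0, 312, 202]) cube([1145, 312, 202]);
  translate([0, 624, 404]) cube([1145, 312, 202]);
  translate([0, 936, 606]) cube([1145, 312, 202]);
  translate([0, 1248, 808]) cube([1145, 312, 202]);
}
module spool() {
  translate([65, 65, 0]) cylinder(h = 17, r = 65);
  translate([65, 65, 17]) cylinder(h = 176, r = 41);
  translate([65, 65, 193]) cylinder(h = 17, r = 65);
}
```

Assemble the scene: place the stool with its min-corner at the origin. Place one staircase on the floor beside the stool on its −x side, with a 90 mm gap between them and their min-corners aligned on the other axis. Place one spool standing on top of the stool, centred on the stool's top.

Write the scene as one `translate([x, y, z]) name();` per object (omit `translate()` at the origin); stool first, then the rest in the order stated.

stool();
translate([-1235, 0, 0]) staircase();
translate([65, 62, 416]) spool();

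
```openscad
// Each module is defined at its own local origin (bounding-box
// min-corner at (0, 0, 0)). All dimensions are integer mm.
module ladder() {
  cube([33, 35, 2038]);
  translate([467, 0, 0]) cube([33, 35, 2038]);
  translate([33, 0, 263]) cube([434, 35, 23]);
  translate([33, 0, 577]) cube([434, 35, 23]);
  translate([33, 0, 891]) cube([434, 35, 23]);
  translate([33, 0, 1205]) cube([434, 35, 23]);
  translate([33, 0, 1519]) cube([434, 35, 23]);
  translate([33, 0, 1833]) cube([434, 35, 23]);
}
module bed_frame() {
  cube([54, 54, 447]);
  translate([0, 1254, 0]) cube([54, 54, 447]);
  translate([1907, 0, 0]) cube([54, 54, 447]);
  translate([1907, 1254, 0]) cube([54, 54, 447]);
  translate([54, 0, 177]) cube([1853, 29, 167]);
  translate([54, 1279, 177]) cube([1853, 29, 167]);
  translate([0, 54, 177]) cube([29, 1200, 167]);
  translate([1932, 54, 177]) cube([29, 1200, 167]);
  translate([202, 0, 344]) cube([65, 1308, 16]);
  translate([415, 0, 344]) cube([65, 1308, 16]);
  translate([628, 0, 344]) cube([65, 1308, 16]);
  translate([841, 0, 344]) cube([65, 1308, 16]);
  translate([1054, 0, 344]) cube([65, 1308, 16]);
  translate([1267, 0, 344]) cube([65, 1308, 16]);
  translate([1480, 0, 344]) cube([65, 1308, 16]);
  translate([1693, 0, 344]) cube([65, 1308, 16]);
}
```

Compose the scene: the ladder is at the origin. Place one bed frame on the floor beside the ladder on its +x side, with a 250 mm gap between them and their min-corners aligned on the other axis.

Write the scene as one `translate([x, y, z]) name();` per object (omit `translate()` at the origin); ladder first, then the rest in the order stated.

ladder();
translate([750, 0, 0]) bed_frame();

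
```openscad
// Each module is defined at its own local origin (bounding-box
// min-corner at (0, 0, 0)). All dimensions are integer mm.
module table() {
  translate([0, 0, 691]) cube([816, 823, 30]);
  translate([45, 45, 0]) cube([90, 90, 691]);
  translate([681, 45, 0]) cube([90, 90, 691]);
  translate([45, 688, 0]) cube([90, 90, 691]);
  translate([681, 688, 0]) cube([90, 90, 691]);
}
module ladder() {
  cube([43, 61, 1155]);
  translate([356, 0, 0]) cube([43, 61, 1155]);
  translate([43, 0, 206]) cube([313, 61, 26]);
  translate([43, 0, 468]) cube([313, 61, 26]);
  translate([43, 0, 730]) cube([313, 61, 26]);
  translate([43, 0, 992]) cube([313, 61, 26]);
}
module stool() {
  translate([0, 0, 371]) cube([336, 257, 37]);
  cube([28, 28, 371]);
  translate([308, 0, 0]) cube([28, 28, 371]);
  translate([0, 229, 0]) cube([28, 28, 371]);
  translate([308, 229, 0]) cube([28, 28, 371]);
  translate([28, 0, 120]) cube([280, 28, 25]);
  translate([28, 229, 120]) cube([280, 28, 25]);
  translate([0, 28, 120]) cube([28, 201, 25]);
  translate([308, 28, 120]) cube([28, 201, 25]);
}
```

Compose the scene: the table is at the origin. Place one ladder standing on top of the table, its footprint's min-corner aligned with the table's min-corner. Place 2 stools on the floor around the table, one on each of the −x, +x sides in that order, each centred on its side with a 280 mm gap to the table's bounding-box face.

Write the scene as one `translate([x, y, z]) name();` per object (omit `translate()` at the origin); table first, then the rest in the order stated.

table();
translate([0, 0, 721]) ladder();
translate([-616, 283, 0]) stool();
translate([1096, 283, 0]) stool();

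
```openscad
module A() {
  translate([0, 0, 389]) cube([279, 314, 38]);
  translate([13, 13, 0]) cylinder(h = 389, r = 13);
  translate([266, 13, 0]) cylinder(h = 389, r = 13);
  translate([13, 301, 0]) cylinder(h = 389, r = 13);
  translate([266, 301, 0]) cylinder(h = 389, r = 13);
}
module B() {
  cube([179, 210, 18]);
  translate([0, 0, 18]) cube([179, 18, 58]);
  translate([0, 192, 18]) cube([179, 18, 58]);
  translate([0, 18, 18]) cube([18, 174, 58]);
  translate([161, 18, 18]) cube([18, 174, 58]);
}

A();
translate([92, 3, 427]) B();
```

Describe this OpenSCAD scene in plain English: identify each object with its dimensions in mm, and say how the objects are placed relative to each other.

A is a four-legged stool. The seat is a 279×314×38 mm slab whose top surface is at z = 427 mm; four round legs, each 26 mm in diameter, run from the floor (z = 0) to the underside of the seat, each leg's axis is inset half a diameter from the nearest pair of seat edges (so the leg's bounding box is flush with the corner).

B is an open storage box with external size 179×210×76 mm and wall thickness 18 mm (the base is also 18 mm thick). The base covers the whole footprint; the four walls stand on the base, with the y-facing walls full-width and the x-facing walls fitting between their inner faces.

The open box is on top of the stool.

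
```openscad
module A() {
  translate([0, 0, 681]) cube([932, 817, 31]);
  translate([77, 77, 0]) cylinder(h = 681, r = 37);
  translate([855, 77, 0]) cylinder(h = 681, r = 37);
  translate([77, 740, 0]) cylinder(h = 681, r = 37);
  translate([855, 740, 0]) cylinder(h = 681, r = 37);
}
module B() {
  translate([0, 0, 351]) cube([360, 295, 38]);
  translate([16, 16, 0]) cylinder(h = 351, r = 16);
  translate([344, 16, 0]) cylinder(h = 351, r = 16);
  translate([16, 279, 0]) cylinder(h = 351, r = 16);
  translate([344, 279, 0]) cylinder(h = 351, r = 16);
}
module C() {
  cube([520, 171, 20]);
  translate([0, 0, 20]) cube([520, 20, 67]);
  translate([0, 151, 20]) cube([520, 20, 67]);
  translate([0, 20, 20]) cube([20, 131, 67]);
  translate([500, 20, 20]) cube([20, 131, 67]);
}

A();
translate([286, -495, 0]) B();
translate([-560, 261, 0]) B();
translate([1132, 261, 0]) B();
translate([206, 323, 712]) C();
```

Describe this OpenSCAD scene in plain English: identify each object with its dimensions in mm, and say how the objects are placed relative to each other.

A is a table with a 932×817 mm rectangular top, 31 mm thick, top surface at z = 712 mm, supported by four round legs of 74 mm diameter, each leg's bounding box inset 40 mm from the nearest pair of top edges, running from the floor.

B is a four-legged stool. The seat is 360×295 mm, 38 mm thick, top at z = 389 mm. It stands on four round legs, each 32 mm in diameter, from z = 0 to the seat underside, each leg's axis is inset half a diameter from the nearest pair of seat edges (so the leg's bounding box is flush with the corner).

C is an open-topped rectangular box: outside dimensions 520×171×87 mm, with a uniform wall and base thickness of 20 mm. The base is a full 520×171 slab on the floor; four walls sit on top of the base. The front and back walls (the −y and +y sides) span the full width; the two side walls fit between them.

Three stools sit around the table at the −y, −x, +x sides. The open box is on top of the table, centred.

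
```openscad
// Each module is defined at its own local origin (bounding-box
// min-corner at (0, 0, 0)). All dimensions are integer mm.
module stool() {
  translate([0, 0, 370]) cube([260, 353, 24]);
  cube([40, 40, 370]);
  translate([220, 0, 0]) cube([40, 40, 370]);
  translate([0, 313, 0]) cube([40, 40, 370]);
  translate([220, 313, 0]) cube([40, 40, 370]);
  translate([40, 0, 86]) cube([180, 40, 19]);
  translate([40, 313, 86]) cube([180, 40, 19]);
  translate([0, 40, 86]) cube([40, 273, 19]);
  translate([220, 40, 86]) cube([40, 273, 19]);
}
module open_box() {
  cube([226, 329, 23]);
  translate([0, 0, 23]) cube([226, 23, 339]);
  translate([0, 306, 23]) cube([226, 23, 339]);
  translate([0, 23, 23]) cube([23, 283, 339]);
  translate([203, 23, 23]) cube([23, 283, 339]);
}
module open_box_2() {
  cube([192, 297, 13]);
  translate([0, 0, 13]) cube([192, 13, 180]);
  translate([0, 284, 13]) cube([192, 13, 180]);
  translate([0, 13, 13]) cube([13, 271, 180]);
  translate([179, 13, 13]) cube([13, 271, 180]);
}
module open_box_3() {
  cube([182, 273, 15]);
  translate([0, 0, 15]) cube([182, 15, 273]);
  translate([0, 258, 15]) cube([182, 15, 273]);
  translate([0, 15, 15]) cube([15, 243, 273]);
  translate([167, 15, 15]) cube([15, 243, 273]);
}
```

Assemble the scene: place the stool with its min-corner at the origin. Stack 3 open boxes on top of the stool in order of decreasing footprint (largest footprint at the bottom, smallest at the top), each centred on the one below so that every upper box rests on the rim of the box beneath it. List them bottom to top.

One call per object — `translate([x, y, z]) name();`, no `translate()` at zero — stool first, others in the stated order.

stool();
translate([17, 12, 394]) open_box();
translate([34, 28, 756]) open_box_2();
translate([39, 40, 949]) open_box_3();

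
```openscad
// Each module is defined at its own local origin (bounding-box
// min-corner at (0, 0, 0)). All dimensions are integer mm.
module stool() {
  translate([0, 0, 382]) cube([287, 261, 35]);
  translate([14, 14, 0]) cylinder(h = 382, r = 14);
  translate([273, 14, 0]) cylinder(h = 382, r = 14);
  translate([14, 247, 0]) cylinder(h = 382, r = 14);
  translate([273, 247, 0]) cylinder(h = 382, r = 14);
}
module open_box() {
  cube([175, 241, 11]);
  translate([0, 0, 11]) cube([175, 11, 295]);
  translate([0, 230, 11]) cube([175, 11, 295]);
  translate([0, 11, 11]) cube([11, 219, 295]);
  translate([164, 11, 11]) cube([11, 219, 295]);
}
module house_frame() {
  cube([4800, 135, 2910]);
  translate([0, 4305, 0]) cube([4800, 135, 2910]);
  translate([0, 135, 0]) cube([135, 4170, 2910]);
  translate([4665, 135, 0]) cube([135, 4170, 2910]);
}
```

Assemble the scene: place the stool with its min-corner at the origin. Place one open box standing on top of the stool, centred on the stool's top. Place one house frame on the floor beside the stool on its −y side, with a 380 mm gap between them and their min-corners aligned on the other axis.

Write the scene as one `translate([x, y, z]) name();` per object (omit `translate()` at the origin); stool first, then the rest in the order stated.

stool();
translate([56, 10, 417]) open_box();
translate([0, -4820, 0]) house_frame();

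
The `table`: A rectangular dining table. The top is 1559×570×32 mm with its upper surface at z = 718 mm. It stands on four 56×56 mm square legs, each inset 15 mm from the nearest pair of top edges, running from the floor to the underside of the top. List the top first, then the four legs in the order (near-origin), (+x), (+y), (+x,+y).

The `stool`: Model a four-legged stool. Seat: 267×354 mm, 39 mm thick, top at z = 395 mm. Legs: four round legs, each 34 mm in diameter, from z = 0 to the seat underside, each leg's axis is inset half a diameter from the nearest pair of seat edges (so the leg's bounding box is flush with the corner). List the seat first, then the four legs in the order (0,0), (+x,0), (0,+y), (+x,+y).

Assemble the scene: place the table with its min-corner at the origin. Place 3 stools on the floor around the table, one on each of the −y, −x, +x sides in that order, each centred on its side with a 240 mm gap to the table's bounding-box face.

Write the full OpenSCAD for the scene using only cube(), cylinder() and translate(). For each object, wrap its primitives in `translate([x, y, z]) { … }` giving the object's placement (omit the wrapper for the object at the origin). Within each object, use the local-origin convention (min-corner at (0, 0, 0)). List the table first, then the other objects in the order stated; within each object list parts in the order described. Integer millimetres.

translate([0, 0, 686]) cube([1559, 570, 32]);
translate([15, 15, 0]) cube([56, 56, 686]);
translate([1488, 15, 0]) cube([56, 56, 686]);
translate([15, 499, 0]) cube([56, 56, 686]);
translate([1488, 499, 0]) cube([56, 56, 686]);
translate([646, -594, 0]) {
  translate([0, 0, 356]) cube([267, 354, 39]);
  translate([17, 17, 0]) cylinder(h = 356, r = 17);
  translate([250, 17, 0]) cylinder(h = 356, r = 17);
  translate([17, 337, 0]) cylinder(h = 356, r = 17);
  translate([250, 337, 0]) cylinder(h = 356, r = 17);
}
translate([-507, 108, 0]) {
  translate([0, 0, 356]) cube([267, 354, 39]);
  translate([17, 17, 0]) cylinder(h = 356, r = 17);
  translate([250, 17, 0]) cylinder(h = 356, r = 17);
  translate([17, 337, 0]) cylinder(h = 356, r = 17);
  translate([250, 337, 0]) cylinder(h = 356, r = 17);
}
translate([1799, 108, 0]) {
  translate([0, 0, 356]) cube([267, 354, 39]);
  translate([17, 17, 0]) cylinder(h = 356, r = 17);
  translate([250, 17, 0]) cylinder(h = 356, r = 17);
  translate([17, 337, 0]) cylinder(h = 356, r = 17);
  translate([250, 337, 0]) cylinder(h = 356, r = 17);
}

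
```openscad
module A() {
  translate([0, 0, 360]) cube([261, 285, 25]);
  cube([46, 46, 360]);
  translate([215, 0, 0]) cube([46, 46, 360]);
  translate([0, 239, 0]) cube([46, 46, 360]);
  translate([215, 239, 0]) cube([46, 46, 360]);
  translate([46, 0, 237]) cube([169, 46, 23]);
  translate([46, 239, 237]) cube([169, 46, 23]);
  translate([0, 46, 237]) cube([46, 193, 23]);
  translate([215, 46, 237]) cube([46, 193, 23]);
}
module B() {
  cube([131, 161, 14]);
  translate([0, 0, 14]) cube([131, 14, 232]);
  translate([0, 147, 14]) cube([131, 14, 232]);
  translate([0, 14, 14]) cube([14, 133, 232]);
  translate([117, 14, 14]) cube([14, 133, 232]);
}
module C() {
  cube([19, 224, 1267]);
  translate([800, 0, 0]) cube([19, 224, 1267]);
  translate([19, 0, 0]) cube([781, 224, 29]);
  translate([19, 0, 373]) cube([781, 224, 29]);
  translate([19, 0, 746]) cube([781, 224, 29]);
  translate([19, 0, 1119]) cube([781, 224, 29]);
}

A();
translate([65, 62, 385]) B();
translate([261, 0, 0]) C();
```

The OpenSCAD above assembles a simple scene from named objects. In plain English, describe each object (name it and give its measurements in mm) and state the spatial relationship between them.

A is a four-legged stool. The seat is a 261×285×25 mm slab whose top surface is at z = 385 mm; four square legs, each 46×46 mm in cross-section, run from the floor (z = 0) to the underside of the seat, each flush with a corner of the seat. Four stretchers, 46 mm wide and 23 mm tall, connect adjacent legs with their undersides at z = 237 mm, each running between the inner faces of the legs it joins and aligned with the legs' outer faces on the other axis.

B is an open storage box with external size 131×161×246 mm and wall thickness 14 mm (the base is also 14 mm thick). The base covers the whole footprint; the four walls stand on the base, with the y-facing walls full-width and the x-facing walls fitting between their inner faces.

C is a bookshelf 819 mm wide overall, 224 mm deep and 1267 mm tall. The two sides are 19 mm thick vertical panels. 4 horizontal shelves of 29 mm thickness span between the inner faces of the sides; the lowest shelf sits on the floor and shelves are stacked with a clear vertical gap of 344 mm between each pair.

The open box is on top of the stool, centred. The bookshelf is against the stool's +x side, with their −y faces flush.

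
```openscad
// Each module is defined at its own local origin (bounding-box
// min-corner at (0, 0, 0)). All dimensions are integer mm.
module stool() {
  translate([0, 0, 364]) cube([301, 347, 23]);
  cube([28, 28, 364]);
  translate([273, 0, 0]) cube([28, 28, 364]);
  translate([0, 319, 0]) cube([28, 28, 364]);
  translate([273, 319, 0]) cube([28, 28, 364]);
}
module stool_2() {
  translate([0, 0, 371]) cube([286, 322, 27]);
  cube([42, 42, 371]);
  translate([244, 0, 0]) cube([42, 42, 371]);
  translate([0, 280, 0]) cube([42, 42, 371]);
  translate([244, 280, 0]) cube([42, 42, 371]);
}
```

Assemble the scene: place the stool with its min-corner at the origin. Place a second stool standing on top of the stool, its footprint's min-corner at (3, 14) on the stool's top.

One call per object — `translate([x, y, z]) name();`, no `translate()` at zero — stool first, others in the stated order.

stool();
translate([3, 14, 387]) stool_2();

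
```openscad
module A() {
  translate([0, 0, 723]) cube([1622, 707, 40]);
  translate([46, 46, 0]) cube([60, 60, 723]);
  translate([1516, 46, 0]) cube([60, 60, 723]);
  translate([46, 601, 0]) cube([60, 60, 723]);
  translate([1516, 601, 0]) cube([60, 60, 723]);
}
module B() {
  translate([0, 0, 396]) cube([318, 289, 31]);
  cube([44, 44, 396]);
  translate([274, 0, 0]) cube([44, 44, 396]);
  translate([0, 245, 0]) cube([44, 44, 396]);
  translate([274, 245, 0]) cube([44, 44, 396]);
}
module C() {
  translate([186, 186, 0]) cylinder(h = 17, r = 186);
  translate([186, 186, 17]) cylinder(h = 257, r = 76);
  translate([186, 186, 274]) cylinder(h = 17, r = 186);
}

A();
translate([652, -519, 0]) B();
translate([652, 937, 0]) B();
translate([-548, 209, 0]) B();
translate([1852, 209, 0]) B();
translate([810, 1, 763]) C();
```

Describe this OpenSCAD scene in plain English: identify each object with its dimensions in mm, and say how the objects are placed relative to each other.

A is a table: top 1622 mm (x) × 707 mm (y), 40 mm thick, upper face at z = 763 mm, on four 60×60 mm square legs, each inset 46 mm from the nearest pair of top edges, running from z = 0 to the bottom of the top.

B is a four-legged stool. The seat is 318×289 mm, 31 mm thick, top at z = 427 mm. It stands on four square legs, each 44×44 mm in cross-section, from z = 0 to the seat underside, each flush with a corner of the seat.

C is a spool: two coaxial disc flanges of radius 186 mm and thickness 17 mm, joined by a core cylinder of radius 76 mm and height 257 mm. The lower flange rests on z = 0 and the three cylinders share a vertical axis.

Four stools sit around the table at the −y, +y, −x, +x sides. The spool is on top of the table.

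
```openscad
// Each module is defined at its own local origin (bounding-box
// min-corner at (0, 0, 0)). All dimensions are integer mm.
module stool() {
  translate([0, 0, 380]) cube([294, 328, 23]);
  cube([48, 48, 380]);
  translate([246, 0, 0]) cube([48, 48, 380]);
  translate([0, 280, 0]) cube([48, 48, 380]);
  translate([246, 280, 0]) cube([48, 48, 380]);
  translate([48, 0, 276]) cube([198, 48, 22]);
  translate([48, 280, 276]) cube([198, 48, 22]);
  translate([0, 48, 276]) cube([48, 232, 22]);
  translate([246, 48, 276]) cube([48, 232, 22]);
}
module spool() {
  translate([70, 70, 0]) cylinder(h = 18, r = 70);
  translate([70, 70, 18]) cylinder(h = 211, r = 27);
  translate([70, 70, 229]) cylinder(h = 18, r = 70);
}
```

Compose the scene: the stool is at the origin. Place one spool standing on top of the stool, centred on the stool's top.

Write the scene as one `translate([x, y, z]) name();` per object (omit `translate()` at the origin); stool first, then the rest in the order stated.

stool();
translate([77, 94, 403]) spool();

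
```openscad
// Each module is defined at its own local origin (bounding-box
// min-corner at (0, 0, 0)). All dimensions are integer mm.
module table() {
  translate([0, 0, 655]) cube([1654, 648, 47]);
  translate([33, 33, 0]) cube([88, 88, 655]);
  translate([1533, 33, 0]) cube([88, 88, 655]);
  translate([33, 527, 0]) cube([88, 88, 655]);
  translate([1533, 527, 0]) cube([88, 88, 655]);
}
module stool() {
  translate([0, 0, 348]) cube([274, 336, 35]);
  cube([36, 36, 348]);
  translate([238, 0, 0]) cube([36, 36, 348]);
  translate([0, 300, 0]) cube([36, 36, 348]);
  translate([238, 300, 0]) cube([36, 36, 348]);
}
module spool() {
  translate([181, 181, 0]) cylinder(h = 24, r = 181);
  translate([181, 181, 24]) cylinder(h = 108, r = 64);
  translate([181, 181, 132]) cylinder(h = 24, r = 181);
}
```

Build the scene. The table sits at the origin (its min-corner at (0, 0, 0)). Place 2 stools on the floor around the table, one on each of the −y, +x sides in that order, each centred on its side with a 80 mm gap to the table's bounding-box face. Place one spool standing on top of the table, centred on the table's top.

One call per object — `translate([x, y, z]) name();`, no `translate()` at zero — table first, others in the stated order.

table();
translate([690, -416, 0]) stool();
translate([1734, 156, 0]) stool();
translate([646, 143, 702]) spool();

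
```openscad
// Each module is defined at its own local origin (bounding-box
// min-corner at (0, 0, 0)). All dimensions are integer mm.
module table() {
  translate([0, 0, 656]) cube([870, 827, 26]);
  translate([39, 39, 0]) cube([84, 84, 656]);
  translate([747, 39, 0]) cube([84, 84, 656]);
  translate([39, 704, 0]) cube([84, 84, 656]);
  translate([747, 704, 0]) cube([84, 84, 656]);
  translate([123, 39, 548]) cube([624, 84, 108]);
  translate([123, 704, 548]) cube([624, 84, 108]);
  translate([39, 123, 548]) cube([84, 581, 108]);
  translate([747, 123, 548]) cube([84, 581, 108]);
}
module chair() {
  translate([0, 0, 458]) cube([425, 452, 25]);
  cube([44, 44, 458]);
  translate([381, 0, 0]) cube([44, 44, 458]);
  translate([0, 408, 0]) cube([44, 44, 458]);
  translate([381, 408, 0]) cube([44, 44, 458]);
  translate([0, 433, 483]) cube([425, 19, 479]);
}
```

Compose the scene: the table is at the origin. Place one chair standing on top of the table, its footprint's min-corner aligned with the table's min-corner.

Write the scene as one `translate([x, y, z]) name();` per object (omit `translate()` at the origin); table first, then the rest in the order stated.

table();
translate([0, 0, 682]) chair();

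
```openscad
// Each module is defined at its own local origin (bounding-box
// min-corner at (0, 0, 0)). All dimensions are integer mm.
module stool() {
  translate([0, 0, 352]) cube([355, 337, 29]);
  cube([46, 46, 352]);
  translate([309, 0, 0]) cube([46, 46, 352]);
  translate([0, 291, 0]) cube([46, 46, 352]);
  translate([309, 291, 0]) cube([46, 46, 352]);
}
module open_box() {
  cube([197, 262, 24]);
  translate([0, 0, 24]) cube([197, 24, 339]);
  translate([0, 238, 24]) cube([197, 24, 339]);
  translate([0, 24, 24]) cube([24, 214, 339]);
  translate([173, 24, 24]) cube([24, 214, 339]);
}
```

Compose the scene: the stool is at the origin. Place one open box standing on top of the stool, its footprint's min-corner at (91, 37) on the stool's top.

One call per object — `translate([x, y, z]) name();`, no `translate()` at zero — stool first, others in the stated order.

stool();
translate([91, 37, 381]) open_box();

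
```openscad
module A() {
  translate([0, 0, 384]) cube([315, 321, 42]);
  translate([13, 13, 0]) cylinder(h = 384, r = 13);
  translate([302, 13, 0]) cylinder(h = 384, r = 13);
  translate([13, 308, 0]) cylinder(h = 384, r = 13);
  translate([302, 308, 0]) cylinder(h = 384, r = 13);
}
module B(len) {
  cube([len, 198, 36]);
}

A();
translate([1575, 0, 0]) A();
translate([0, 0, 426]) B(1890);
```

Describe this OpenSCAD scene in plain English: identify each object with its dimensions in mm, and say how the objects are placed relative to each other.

A is a four-legged stool. The seat is a 315×321×42 mm slab whose top surface is at z = 426 mm; four round legs, each 26 mm in diameter, run from the floor (z = 0) to the underside of the seat, each leg's axis is inset half a diameter from the nearest pair of seat edges (so the leg's bounding box is flush with the corner).

B is a rectangular beam 1890 mm long (x), 198 mm deep (y), 36 mm thick (z).

The beam spans the tops of two stools placed 1260 mm apart, resting at z = 426 mm.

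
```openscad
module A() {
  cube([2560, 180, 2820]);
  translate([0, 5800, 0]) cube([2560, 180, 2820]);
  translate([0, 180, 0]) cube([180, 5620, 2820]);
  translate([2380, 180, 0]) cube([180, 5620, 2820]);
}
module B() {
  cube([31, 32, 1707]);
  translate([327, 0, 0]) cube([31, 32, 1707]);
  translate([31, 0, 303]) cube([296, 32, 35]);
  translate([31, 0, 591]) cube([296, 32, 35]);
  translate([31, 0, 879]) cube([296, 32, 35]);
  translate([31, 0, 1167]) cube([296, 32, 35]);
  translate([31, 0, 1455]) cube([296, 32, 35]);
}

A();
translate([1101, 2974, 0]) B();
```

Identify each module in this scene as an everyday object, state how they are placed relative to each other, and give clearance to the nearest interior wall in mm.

Clearances: x = 921, y = 2794; minimum 921 mm.

A is a house frame. B is a ladder. The ladder sits inside the house frame, centred. The clearance to the nearest interior wall is 921 mm.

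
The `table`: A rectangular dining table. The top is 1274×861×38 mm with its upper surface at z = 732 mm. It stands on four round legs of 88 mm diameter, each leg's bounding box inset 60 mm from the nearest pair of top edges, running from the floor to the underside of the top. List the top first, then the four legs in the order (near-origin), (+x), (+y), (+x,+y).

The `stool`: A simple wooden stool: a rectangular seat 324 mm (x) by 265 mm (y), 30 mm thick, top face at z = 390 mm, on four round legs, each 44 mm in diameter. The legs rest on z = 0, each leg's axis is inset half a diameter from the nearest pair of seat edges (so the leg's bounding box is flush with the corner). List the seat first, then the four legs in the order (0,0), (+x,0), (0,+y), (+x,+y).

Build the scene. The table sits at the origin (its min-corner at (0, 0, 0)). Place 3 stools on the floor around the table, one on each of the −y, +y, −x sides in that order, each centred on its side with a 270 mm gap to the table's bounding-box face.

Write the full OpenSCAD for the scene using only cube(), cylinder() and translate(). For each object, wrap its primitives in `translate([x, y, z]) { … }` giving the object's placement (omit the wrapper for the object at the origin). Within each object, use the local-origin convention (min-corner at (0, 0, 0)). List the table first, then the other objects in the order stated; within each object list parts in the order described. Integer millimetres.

translate([0, 0, 694]) cube([1274, 861, 38]);
translate([104, 104, 0]) cylinder(h = 694, r = 44);
translate([1170, 104, 0]) cylinder(h = 694, r = 44);
translate([104, 757, 0]) cylinder(h = 694, r = 44);
translate([1170, 757, 0]) cylinder(h = 694, r = 44);
translate([475, -535, 0]) {
  translate([0, 0, 360]) cube([324, 265, 30]);
  translate([22, 22, 0]) cylinder(h = 360, r = 22);
  translate([302, 22, 0]) cylinder(h = 360, r = 22);
  translate([22, 243, 0]) cylinder(h = 360, r = 22);
  translate([302, 243, 0]) cylinder(h = 360, r = 22);
}
translate([475, 1131, 0]) {
  translate([0, 0, 360]) cube([324, 265, 30]);
  translate([22, 22, 0]) cylinder(h = 360, r = 22);
  translate([302, 22, 0]) cylinder(h = 360, r = 22);
  translate([22, 243, 0]) cylinder(h = 360, r = 22);
  translate([302, 243, 0]) cylinder(h = 360, r = 22);
}
translate([-594, 298, 0]) {
  translate([0, 0, 360]) cube([324, 265, 30]);
  translate([22, 22, 0]) cylinder(h = 360, r = 22);
  translate([302, 22, 0]) cylinder(h = 360, r = 22);
  translate([22, 243, 0]) cylinder(h = 360, r = 22);
  translate([302, 243, 0]) cylinder(h = 360, r = 22);
}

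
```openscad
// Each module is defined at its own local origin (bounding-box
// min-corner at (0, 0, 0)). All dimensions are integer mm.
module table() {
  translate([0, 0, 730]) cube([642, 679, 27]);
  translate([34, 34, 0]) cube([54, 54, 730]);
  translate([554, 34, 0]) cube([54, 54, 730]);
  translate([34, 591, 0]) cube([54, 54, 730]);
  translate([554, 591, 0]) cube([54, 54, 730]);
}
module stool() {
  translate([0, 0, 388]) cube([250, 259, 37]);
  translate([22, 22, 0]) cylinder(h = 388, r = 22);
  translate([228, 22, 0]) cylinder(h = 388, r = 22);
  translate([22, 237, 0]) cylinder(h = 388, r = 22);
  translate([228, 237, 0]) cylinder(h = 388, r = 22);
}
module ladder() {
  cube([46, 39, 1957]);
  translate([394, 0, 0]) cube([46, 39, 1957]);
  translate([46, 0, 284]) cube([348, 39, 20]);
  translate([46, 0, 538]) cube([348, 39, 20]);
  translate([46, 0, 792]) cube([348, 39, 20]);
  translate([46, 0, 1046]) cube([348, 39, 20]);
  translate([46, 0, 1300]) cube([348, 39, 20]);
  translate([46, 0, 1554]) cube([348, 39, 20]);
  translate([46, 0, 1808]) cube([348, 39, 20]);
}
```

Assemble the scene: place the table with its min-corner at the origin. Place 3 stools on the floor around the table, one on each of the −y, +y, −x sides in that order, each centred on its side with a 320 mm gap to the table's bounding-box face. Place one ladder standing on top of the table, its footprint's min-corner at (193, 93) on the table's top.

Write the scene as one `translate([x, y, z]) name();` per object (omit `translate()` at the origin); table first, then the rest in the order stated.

table();
translate([196, -579, 0]) stool();
translate([196, 999, 0]) stool();
translate([-570, 210, 0]) stool();
translate([193, 93, 757]) ladder();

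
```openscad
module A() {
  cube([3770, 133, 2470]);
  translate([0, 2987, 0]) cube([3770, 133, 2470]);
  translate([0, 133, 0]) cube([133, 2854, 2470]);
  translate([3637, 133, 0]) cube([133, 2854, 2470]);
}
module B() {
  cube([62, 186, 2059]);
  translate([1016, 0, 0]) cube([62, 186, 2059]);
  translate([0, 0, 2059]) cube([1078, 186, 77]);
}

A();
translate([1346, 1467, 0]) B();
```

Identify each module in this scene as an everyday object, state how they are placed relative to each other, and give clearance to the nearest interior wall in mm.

Clearances: x = 1213, y = 1334; minimum 1213 mm.

A is a house frame. B is a door frame. The door frame sits inside the house frame, centred. The clearance to the nearest interior wall is 1213 mm.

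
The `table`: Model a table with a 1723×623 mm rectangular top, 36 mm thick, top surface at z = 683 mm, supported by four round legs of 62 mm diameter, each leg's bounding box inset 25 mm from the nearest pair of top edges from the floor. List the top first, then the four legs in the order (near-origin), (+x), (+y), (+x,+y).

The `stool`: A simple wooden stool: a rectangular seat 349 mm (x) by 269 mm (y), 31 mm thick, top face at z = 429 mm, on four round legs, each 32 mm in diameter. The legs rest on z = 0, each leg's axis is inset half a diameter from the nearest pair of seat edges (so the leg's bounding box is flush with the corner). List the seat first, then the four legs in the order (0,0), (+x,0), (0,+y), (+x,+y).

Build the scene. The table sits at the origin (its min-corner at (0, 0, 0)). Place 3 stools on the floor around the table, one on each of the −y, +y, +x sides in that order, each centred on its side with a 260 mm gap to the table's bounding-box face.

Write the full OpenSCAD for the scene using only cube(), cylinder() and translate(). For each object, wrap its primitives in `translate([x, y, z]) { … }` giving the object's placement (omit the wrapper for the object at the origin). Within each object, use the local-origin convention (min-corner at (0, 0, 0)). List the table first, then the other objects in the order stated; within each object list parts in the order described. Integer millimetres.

translate([0, 0, 647]) cube([1723, 623, 36]);
translate([56, 56, 0]) cylinder(h = 647, r = 31);
translate([1667, 56, 0]) cylinder(h = 647, r = 31);
translate([56, 567, 0]) cylinder(h = 647, r = 31);
translate([1667, 567, 0]) cylinder(h = 647, r = 31);
translate([687, -529, 0]) {
  translate([0, 0, 398]) cube([349, 269, 31]);
  translate([16, 16, 0]) cylinder(h = 398, r = 16);
  translate([333, 16, 0]) cylinder(h = 398, r = 16);
  translate([16, 253, 0]) cylinder(h = 398, r = 16);
  translate([333, 253, 0]) cylinder(h = 398, r = 16);
}
translate([687, 883, 0]) {
  translate([0, 0, 398]) cube([349, 269, 31]);
  translate([16, 16, 0]) cylinder(h = 398, r = 16);
  translate([333, 16, 0]) cylinder(h = 398, r = 16);
  translate([16, 253, 0]) cylinder(h = 398, r = 16);
  translate([333, 253, 0]) cylinder(h = 398, r = 16);
}
translate([1983, 177, 0]) {
  translate([0, 0, 398]) cube([349, 269, 31]);
  translate([16, 16, 0]) cylinder(h = 398, r = 16);
  translate([333, 16, 0]) cylinder(h = 398, r = 16);
  translate([16, 253, 0]) cylinder(h = 398, r = 16);
  translate([333, 253, 0]) cylinder(h = 398, r = 16);
}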